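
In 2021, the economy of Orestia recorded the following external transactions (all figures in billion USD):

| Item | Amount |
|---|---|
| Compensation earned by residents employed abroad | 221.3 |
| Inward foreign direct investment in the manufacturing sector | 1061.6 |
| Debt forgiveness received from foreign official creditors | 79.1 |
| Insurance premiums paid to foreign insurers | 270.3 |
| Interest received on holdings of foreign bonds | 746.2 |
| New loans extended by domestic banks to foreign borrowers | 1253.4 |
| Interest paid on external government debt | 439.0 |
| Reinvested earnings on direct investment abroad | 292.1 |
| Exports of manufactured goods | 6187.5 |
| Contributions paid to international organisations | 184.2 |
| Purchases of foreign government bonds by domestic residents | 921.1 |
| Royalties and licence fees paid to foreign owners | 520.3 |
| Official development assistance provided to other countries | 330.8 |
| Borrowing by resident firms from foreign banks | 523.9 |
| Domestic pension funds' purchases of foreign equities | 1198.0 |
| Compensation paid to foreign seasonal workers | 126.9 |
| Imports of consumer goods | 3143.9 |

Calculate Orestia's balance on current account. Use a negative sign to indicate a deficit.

Goods: 6187.5 - 3143.9 = 3043.6
Services: -270.3 - 520.3 = -790.6
Primary income: 221.3 + 746.2 - 439.0 + 292.1 - 126.9 = 693.7
Secondary income: -330.8 - 184.2 = -515.0
Current account = 3043.6 + (-790.6) + 693.7 + (-515.0) = 2431.7
(Excluded from the current account — financial account: inward foreign direct investment in the manufacturing sector 1061.6, new loans extended by domestic banks to foreign borrowers 1253.4, purchases of foreign government bonds by domestic residents 921.1, borrowing by resident firms from foreign banks 523.9, domestic pension funds' purchases of foreign equities 1198.0; capital account: debt forgiveness received from foreign official creditors 79.1.)

2431.7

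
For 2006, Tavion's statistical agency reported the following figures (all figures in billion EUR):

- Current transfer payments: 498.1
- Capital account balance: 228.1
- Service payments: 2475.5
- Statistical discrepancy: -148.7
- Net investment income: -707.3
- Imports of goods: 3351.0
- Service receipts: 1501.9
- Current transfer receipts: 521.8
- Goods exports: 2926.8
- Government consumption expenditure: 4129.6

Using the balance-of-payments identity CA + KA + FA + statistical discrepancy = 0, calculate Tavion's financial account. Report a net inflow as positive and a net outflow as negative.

Goods balance = 2926.8 - 3351.0 = -424.2
Services balance = 1501.9 - 2475.5 = -973.6
Trade balance (goods + services) = -424.2 + (-973.6) = -1397.8
Net primary income = -707.3
Net secondary income = 521.8 - 498.1 = 23.7
Current account = -1397.8 + (-707.3) + 23.7 = -2081.4
Financial account = -(-2081.4 + 228.1 + (-148.7)) = 2002.0

2002.0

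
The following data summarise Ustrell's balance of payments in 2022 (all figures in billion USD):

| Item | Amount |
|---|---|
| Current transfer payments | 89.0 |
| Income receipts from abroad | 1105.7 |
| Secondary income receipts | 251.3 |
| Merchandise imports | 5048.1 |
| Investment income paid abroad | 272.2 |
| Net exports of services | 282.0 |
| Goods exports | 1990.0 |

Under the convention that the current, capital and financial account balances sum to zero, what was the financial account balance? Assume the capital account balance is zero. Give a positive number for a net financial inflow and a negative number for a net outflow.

Goods balance = 1990.0 - 5048.1 = -3058.1
Services balance = 282.0
Trade balance (goods + services) = -3058.1 + 282.0 = -2776.1
Net primary income = 1105.7 - 272.2 = 833.5
Net secondary income = 251.3 - 89.0 = 162.3
Current account = -2776.1 + 833.5 + 162.3 = -1780.3
Financial account = -(-1780.3) = 1780.3

1780.3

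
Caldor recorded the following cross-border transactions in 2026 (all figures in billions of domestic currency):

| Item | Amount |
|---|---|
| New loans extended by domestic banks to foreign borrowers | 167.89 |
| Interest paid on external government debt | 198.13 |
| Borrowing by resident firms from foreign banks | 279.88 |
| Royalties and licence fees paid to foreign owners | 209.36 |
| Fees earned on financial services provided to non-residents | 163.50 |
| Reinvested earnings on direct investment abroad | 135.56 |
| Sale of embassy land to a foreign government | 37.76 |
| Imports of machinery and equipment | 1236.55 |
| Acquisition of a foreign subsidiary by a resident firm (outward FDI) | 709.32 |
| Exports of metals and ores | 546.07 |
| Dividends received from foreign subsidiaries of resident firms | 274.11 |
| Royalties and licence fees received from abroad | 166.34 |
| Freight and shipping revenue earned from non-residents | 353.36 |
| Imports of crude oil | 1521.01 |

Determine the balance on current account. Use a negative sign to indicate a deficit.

-1526.11

Goods: -1236.55 + 546.07 - 1521.01 = -2211.49
Services: 163.50 + 166.34 + 353.36 - 209.36 = 473.84
Primary income: 274.11 + 135.56 - 198.13 = 211.54
Current account = (-2211.49) + 473.84 + 211.54 = -1526.11
(Excluded from the current account — financial account: new loans extended by domestic banks to foreign borrowers 167.89, borrowing by resident firms from foreign banks 279.88, acquisition of a foreign subsidiary by a resident firm (outward FDI) 709.32; capital account: sale of embassy land to a foreign government 37.76.)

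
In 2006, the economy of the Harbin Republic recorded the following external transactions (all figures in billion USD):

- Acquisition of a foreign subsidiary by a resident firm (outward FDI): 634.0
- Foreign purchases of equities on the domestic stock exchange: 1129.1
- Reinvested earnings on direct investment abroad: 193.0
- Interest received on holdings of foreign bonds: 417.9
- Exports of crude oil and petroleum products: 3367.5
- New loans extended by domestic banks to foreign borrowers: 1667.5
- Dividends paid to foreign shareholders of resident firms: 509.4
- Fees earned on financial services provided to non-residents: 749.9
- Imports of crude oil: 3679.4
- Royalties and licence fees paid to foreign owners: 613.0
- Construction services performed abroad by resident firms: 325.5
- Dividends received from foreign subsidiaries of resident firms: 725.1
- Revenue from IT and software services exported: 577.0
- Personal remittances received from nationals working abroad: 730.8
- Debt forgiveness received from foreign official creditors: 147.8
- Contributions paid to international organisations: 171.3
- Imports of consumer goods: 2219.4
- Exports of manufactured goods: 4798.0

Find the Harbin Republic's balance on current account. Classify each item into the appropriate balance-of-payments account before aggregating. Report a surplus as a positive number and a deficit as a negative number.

4692.2

Goods: 3367.5 - 2219.4 + 4798.0 - 3679.4 = 2266.7
Services: 325.5 + 749.9 + 577.0 - 613.0 = 1039.4
Primary income: 193.0 + 725.1 - 509.4 + 417.9 = 826.6
Secondary income: 730.8 - 171.3 = 559.5
Current account = 2266.7 + 1039.4 + 826.6 + 559.5 = 4692.2
(Excluded from the current account — financial account: acquisition of a foreign subsidiary by a resident firm (outward FDI) 634.0, foreign purchases of equities on the domestic stock exchange 1129.1, new loans extended by domestic banks to foreign borrowers 1667.5; capital account: debt forgiveness received from foreign official creditors 147.8.)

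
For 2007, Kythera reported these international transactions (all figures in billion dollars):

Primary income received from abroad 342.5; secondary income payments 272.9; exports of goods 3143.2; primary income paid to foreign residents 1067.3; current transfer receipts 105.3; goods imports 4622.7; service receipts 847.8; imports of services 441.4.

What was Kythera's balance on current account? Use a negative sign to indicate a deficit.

Goods balance = 3143.2 - 4622.7 = -1479.5
Services balance = 847.8 - 441.4 = 406.4
Trade balance (goods + services) = -1479.5 + 406.4 = -1073.1
Net primary income = 342.5 - 1067.3 = -724.8
Net secondary income = 105.3 - 272.9 = -167.6
Current account = -1073.1 + (-724.8) + (-167.6) = -1965.5

-1965.5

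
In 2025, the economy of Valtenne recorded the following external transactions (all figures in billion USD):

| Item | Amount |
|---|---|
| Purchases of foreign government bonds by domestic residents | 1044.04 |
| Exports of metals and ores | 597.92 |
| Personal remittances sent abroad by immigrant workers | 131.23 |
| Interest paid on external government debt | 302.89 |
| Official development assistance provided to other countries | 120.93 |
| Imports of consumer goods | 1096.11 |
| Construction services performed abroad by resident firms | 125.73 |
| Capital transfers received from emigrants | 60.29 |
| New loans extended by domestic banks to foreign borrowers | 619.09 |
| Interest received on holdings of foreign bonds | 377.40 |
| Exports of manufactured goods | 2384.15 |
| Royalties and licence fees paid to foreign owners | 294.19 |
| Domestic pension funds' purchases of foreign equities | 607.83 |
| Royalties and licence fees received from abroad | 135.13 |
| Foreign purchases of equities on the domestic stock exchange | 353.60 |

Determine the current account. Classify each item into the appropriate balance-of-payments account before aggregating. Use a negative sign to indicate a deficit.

Goods: -1096.11 + 597.92 + 2384.15 = 1885.96
Services: -294.19 + 125.73 + 135.13 = -33.33
Primary income: -302.89 + 377.40 = 74.51
Secondary income: -131.23 - 120.93 = -252.16
Current account = 1885.96 + (-33.33) + 74.51 + (-252.16) = 1674.98
(Excluded from the current account — financial account: purchases of foreign government bonds by domestic residents 1044.04, new loans extended by domestic banks to foreign borrowers 619.09, domestic pension funds' purchases of foreign equities 607.83, foreign purchases of equities on the domestic stock exchange 353.60; capital account: capital transfers received from emigrants 60.29.)

1674.98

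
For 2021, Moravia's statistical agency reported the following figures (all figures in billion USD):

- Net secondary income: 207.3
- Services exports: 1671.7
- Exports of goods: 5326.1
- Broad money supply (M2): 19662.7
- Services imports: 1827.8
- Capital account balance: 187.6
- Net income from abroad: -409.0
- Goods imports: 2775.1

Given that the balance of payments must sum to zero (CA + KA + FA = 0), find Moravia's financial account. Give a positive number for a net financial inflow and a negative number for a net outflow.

-2380.8

Goods balance = 5326.1 - 2775.1 = 2551.0
Services balance = 1671.7 - 1827.8 = -156.1
Trade balance (goods + services) = 2551.0 + (-156.1) = 2394.9
Net primary income = -409.0
Net secondary income = 207.3
Current account = 2394.9 + (-409.0) + 207.3 = 2193.2
Financial account = -(2193.2 + 187.6) = -2380.8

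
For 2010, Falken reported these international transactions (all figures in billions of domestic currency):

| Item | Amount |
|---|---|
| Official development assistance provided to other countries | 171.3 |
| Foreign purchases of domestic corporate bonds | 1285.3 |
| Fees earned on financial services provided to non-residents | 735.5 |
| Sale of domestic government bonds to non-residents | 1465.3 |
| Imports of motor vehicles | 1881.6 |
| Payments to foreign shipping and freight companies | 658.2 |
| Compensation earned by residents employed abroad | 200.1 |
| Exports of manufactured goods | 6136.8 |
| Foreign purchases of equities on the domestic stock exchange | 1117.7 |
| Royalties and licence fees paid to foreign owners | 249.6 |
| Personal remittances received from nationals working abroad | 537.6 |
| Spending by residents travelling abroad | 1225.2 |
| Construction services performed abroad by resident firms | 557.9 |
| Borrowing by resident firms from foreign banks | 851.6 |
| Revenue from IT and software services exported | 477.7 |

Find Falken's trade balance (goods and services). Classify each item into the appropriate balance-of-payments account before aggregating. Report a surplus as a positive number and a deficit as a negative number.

Goods: 6136.8 - 1881.6 = 4255.2
Services: -1225.2 + 735.5 - 249.6 + 557.9 - 658.2 + 477.7 = -361.9
Trade balance = 4255.2 + (-361.9) = 3893.3
(Excluded from the trade balance — secondary income: official development assistance provided to other countries 171.3, personal remittances received from nationals working abroad 537.6; financial account: foreign purchases of domestic corporate bonds 1285.3, sale of domestic government bonds to non-residents 1465.3, foreign purchases of equities on the domestic stock exchange 1117.7, borrowing by resident firms from foreign banks 851.6; primary income: compensation earned by residents employed abroad 200.1.)

3893.3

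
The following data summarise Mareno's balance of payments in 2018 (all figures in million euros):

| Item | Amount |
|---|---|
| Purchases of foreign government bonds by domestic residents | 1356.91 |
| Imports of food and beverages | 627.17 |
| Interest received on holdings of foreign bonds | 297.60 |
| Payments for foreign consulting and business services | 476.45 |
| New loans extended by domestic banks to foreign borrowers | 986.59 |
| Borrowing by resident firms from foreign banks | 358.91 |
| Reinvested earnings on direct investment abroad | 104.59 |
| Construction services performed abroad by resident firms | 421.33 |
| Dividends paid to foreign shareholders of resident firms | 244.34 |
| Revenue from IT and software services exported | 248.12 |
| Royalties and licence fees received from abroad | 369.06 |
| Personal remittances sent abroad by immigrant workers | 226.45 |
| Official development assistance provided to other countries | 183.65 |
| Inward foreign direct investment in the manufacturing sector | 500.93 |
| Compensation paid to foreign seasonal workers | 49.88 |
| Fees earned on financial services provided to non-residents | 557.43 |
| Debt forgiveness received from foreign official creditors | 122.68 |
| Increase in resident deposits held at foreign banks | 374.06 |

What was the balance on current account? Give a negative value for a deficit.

190.19

Goods: -627.17
Services: 557.43 - 476.45 + 421.33 + 369.06 + 248.12 = 1119.49
Primary income: 297.60 - 244.34 + 104.59 - 49.88 = 107.97
Secondary income: -183.65 - 226.45 = -410.10
Current account = (-627.17) + 1119.49 + 107.97 + (-410.10) = 190.19
(Excluded from the current account — financial account: purchases of foreign government bonds by domestic residents 1356.91, new loans extended by domestic banks to foreign borrowers 986.59, borrowing by resident firms from foreign banks 358.91, inward foreign direct investment in the manufacturing sector 500.93, increase in resident deposits held at foreign banks 374.06; capital account: debt forgiveness received from foreign official creditors 122.68.)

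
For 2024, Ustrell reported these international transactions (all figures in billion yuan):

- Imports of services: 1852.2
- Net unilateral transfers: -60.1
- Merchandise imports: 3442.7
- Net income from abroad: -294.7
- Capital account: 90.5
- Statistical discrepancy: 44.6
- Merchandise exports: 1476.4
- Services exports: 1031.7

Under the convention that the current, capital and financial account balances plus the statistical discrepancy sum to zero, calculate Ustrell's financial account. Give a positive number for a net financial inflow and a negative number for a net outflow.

Goods balance = 1476.4 - 3442.7 = -1966.3
Services balance = 1031.7 - 1852.2 = -820.5
Trade balance (goods + services) = -1966.3 + (-820.5) = -2786.8
Net primary income = -294.7
Net secondary income = -60.1
Current account = -2786.8 + (-294.7) + (-60.1) = -3141.6
Financial account = -(-3141.6 + 90.5 + 44.6) = 3006.5

3006.5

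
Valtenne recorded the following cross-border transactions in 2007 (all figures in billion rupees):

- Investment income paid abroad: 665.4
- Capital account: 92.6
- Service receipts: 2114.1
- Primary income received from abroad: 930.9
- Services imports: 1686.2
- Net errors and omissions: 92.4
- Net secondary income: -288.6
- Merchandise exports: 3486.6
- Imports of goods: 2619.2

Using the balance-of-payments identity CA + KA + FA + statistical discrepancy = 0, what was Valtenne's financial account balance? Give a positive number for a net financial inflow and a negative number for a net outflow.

-1457.2

Goods balance = 3486.6 - 2619.2 = 867.4
Services balance = 2114.1 - 1686.2 = 427.9
Trade balance (goods + services) = 867.4 + 427.9 = 1295.3
Net primary income = 930.9 - 665.4 = 265.5
Net secondary income = -288.6
Current account = 1295.3 + 265.5 + (-288.6) = 1272.2
Financial account = -(1272.2 + 92.6 + 92.4) = -1457.2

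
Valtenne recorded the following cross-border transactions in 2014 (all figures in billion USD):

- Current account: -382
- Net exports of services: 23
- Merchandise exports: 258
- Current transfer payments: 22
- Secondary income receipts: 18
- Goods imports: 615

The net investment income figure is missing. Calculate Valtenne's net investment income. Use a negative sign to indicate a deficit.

Current account = goods balance + services balance + net primary income + net secondary income
Sum of the known components = -338
Net investment income = CA - (known components) = -382 - (-338) = -44

-44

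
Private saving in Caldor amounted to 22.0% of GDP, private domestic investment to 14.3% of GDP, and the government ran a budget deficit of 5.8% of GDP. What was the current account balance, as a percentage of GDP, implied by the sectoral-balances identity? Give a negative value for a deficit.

By the sectoral-balances identity, CA = (S_private - I) + (T - G).
Private balance = 22.0 - 14.3 = 7.7
Government balance (T - G) = -5.8
CA = 7.7 + (-5.8) = 1.9

1.9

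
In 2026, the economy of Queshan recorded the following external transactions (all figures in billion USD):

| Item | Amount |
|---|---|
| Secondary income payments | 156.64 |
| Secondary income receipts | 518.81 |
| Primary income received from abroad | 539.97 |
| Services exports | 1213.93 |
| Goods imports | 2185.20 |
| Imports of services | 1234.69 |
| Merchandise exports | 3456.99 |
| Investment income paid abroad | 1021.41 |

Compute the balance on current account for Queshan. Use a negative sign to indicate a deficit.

Goods balance = 3456.99 - 2185.20 = 1271.79
Services balance = 1213.93 - 1234.69 = -20.76
Trade balance (goods + services) = 1271.79 + (-20.76) = 1251.03
Net primary income = 539.97 - 1021.41 = -481.44
Net secondary income = 518.81 - 156.64 = 362.17
Current account = 1251.03 + (-481.44) + 362.17 = 1131.76

1131.76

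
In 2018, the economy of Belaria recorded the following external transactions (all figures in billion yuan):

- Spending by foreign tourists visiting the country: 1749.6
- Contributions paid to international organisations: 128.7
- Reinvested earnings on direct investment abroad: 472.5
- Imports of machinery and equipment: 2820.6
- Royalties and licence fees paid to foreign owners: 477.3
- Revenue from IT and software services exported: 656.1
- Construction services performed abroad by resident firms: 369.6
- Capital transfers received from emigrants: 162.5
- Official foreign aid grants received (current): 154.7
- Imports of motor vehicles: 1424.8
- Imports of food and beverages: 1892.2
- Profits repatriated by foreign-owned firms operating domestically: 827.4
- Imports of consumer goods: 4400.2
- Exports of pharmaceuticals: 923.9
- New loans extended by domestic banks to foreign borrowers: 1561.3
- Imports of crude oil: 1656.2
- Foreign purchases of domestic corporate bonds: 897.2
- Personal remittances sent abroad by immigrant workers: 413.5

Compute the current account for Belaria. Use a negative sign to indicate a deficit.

Goods: -1656.2 + 923.9 - 2820.6 - 4400.2 - 1424.8 - 1892.2 = -11270.1
Services: 656.1 + 369.6 + 1749.6 - 477.3 = 2298.0
Primary income: -827.4 + 472.5 = -354.9
Secondary income: -413.5 + 154.7 - 128.7 = -387.5
Current account = (-11270.1) + 2298.0 + (-354.9) + (-387.5) = -9714.5
(Excluded from the current account — capital account: capital transfers received from emigrants 162.5; financial account: new loans extended by domestic banks to foreign borrowers 1561.3, foreign purchases of domestic corporate bonds 897.2.)

-9714.5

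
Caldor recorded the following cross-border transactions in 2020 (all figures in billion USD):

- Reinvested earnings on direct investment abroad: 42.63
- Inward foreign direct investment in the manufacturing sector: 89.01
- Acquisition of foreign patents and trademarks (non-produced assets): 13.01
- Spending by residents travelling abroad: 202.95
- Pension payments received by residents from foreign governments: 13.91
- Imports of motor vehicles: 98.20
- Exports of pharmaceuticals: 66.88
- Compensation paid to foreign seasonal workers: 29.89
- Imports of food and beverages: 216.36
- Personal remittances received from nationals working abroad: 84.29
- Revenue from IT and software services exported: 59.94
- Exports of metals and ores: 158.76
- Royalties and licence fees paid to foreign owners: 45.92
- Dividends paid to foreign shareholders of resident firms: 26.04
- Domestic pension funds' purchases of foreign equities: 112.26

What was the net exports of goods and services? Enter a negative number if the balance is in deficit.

Goods: -216.36 + 66.88 + 158.76 - 98.20 = -88.92
Services: 59.94 - 45.92 - 202.95 = -188.93
Trade balance = -88.92 + (-188.93) = -277.85
(Excluded from the trade balance — primary income: reinvested earnings on direct investment abroad 42.63, compensation paid to foreign seasonal workers 29.89, dividends paid to foreign shareholders of resident firms 26.04; financial account: inward foreign direct investment in the manufacturing sector 89.01, domestic pension funds' purchases of foreign equities 112.26; capital account: acquisition of foreign patents and trademarks (non-produced assets) 13.01; secondary income: pension payments received by residents from foreign governments 13.91, personal remittances received from nationals working abroad 84.29.)

-277.85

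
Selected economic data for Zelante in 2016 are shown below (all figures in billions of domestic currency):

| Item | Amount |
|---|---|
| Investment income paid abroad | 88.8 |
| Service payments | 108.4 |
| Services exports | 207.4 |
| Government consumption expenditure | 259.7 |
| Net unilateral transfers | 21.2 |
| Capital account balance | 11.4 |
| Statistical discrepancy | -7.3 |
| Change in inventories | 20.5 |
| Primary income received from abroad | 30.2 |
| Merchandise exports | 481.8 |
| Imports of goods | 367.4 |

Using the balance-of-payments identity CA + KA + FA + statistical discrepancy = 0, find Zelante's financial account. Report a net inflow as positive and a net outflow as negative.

-180.1

Goods balance = 481.8 - 367.4 = 114.4
Services balance = 207.4 - 108.4 = 99.0
Trade balance (goods + services) = 114.4 + 99.0 = 213.4
Net primary income = 30.2 - 88.8 = -58.6
Net secondary income = 21.2
Current account = 213.4 + (-58.6) + 21.2 = 176.0
Financial account = -(176.0 + 11.4 + (-7.3)) = -180.1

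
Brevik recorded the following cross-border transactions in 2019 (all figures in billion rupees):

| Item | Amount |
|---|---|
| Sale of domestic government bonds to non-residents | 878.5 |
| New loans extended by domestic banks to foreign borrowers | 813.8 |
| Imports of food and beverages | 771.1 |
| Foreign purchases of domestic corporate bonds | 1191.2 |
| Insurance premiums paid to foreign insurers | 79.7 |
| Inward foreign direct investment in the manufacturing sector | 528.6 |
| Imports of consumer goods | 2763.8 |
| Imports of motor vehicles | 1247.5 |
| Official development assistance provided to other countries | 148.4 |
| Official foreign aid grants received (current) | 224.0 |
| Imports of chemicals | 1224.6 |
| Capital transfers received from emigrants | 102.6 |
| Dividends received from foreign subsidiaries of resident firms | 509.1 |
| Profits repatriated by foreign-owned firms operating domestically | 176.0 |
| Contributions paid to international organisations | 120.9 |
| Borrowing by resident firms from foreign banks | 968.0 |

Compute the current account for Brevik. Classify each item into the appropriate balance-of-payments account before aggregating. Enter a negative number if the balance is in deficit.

Goods: -1224.6 - 1247.5 - 771.1 - 2763.8 = -6007.0
Services: -79.7
Primary income: 509.1 - 176.0 = 333.1
Secondary income: -148.4 - 120.9 + 224.0 = -45.3
Current account = (-6007.0) + (-79.7) + 333.1 + (-45.3) = -5798.9
(Excluded from the current account — financial account: sale of domestic government bonds to non-residents 878.5, new loans extended by domestic banks to foreign borrowers 813.8, foreign purchases of domestic corporate bonds 1191.2, inward foreign direct investment in the manufacturing sector 528.6, borrowing by resident firms from foreign banks 968.0; capital account: capital transfers received from emigrants 102.6.)

-5798.9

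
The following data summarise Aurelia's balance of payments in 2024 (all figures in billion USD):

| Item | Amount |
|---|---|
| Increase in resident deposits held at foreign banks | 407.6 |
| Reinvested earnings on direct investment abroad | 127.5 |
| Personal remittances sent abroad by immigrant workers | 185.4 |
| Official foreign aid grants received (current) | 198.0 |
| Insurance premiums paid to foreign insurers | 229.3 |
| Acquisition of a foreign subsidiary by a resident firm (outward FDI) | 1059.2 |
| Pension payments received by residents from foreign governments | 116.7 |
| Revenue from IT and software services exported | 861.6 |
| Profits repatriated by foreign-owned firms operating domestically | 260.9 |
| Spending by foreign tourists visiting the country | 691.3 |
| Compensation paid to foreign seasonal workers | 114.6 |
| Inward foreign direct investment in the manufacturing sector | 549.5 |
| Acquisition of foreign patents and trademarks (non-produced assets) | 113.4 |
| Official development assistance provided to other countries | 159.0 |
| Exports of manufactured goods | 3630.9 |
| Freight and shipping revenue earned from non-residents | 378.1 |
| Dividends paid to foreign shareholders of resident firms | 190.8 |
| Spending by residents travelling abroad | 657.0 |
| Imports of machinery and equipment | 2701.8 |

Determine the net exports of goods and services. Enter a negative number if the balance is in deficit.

1973.8

Goods: 3630.9 - 2701.8 = 929.1
Services: 861.6 + 691.3 - 229.3 + 378.1 - 657.0 = 1044.7
Trade balance = 929.1 + 1044.7 = 1973.8
(Excluded from the trade balance — financial account: increase in resident deposits held at foreign banks 407.6, acquisition of a foreign subsidiary by a resident firm (outward FDI) 1059.2, inward foreign direct investment in the manufacturing sector 549.5; primary income: reinvested earnings on direct investment abroad 127.5, profits repatriated by foreign-owned firms operating domestically 260.9, compensation paid to foreign seasonal workers 114.6, dividends paid to foreign shareholders of resident firms 190.8; secondary income: personal remittances sent abroad by immigrant workers 185.4, official foreign aid grants received (current) 198.0, pension payments received by residents from foreign governments 116.7, official development assistance provided to other countries 159.0; capital account: acquisition of foreign patents and trademarks (non-produced assets) 113.4.)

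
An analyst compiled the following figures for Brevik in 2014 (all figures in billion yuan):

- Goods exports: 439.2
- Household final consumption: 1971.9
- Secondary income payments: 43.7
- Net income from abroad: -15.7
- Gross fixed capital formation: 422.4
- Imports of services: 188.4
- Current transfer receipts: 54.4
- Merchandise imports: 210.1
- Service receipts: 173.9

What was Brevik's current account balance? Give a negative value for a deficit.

Goods balance = 439.2 - 210.1 = 229.1
Services balance = 173.9 - 188.4 = -14.5
Trade balance (goods + services) = 229.1 + (-14.5) = 214.6
Net primary income = -15.7
Net secondary income = 54.4 - 43.7 = 10.7
Current account = 214.6 + (-15.7) + 10.7 = 209.6

209.6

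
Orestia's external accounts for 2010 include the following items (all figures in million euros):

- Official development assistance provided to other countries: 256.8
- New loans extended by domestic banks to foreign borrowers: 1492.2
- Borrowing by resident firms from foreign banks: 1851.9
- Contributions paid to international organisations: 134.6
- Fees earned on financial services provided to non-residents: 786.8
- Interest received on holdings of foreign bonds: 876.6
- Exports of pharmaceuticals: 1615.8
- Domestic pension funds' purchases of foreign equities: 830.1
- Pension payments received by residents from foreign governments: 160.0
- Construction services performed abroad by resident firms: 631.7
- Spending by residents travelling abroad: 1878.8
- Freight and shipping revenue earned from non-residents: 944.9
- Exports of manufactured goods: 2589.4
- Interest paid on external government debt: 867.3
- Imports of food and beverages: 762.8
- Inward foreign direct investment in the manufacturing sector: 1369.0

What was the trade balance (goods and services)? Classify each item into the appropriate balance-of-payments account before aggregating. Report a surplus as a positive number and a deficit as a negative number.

3927.0

Goods: 2589.4 + 1615.8 - 762.8 = 3442.4
Services: 786.8 + 944.9 + 631.7 - 1878.8 = 484.6
Trade balance = 3442.4 + 484.6 = 3927.0
(Excluded from the trade balance — secondary income: official development assistance provided to other countries 256.8, contributions paid to international organisations 134.6, pension payments received by residents from foreign governments 160.0; financial account: new loans extended by domestic banks to foreign borrowers 1492.2, borrowing by resident firms from foreign banks 1851.9, domestic pension funds' purchases of foreign equities 830.1, inward foreign direct investment in the manufacturing sector 1369.0; primary income: interest received on holdings of foreign bonds 876.6, interest paid on external government debt 867.3.)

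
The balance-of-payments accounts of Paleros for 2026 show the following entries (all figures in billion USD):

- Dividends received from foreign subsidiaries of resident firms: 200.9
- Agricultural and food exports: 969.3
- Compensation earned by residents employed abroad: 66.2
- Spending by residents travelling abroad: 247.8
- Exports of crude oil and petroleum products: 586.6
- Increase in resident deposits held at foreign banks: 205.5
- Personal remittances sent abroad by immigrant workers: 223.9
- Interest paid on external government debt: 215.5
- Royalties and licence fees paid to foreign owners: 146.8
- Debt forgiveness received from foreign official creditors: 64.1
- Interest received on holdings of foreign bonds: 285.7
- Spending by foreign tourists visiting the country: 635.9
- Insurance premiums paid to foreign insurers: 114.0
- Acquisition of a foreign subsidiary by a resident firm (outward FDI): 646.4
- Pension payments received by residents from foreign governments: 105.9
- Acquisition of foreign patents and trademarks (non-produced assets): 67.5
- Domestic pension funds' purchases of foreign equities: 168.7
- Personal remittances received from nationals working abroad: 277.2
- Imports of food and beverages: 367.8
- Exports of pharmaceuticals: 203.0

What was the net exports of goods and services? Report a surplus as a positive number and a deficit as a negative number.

Goods: 203.0 + 586.6 - 367.8 + 969.3 = 1391.1
Services: 635.9 - 146.8 - 247.8 - 114.0 = 127.3
Trade balance = 1391.1 + 127.3 = 1518.4
(Excluded from the trade balance — primary income: dividends received from foreign subsidiaries of resident firms 200.9, compensation earned by residents employed abroad 66.2, interest paid on external government debt 215.5, interest received on holdings of foreign bonds 285.7; financial account: increase in resident deposits held at foreign banks 205.5, acquisition of a foreign subsidiary by a resident firm (outward FDI) 646.4, domestic pension funds' purchases of foreign equities 168.7; secondary income: personal remittances sent abroad by immigrant workers 223.9, pension payments received by residents from foreign governments 105.9, personal remittances received from nationals working abroad 277.2; capital account: debt forgiveness received from foreign official creditors 64.1, acquisition of foreign patents and trademarks (non-produced assets) 67.5.)

1518.4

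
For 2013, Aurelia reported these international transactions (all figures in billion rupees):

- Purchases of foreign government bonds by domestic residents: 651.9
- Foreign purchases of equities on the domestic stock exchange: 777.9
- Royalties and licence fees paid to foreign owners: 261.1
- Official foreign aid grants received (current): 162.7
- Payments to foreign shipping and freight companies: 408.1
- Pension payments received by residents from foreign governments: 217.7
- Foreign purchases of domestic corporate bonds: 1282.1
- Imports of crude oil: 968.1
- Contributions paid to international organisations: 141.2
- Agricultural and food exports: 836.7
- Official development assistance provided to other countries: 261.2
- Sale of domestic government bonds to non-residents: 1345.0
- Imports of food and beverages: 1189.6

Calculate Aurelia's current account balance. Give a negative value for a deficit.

-2012.2

Goods: -1189.6 - 968.1 + 836.7 = -1321.0
Services: -261.1 - 408.1 = -669.2
Secondary income: -141.2 - 261.2 + 217.7 + 162.7 = -22.0
Current account = (-1321.0) + (-669.2) + (-22.0) = -2012.2
(Excluded from the current account — financial account: purchases of foreign government bonds by domestic residents 651.9, foreign purchases of equities on the domestic stock exchange 777.9, foreign purchases of domestic corporate bonds 1282.1, sale of domestic government bonds to non-residents 1345.0.)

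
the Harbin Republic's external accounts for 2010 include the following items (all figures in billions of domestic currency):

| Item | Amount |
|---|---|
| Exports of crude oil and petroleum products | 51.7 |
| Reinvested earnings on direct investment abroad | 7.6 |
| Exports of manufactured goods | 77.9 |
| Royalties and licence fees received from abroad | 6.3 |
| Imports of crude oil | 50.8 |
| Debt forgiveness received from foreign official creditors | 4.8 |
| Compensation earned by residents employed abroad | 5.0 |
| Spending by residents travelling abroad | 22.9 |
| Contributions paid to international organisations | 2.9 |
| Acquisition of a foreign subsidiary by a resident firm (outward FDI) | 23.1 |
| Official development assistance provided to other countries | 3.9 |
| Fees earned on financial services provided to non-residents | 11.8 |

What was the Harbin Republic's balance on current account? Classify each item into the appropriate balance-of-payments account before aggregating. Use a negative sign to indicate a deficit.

Goods: 77.9 - 50.8 + 51.7 = 78.8
Services: 6.3 - 22.9 + 11.8 = -4.8
Primary income: 7.6 + 5.0 = 12.6
Secondary income: -2.9 - 3.9 = -6.8
Current account = 78.8 + (-4.8) + 12.6 + (-6.8) = 79.8
(Excluded from the current account — capital account: debt forgiveness received from foreign official creditors 4.8; financial account: acquisition of a foreign subsidiary by a resident firm (outward FDI) 23.1.)

79.8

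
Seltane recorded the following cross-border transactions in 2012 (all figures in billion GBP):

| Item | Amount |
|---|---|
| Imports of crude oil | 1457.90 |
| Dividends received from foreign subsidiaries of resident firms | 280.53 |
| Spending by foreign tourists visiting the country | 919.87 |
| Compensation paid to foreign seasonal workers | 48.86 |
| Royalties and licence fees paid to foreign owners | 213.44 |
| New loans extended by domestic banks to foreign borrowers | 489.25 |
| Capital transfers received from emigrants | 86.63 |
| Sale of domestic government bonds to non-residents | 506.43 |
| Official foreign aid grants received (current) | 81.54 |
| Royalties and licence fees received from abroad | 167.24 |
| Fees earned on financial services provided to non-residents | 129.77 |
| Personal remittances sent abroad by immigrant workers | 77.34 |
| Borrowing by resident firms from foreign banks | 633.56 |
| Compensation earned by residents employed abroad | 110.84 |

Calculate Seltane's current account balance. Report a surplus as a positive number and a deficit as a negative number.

Goods: -1457.90
Services: 919.87 - 213.44 + 167.24 + 129.77 = 1003.44
Primary income: -48.86 + 280.53 + 110.84 = 342.51
Secondary income: -77.34 + 81.54 = 4.20
Current account = (-1457.90) + 1003.44 + 342.51 + 4.20 = -107.75
(Excluded from the current account — financial account: new loans extended by domestic banks to foreign borrowers 489.25, sale of domestic government bonds to non-residents 506.43, borrowing by resident firms from foreign banks 633.56; capital account: capital transfers received from emigrants 86.63.)

-107.75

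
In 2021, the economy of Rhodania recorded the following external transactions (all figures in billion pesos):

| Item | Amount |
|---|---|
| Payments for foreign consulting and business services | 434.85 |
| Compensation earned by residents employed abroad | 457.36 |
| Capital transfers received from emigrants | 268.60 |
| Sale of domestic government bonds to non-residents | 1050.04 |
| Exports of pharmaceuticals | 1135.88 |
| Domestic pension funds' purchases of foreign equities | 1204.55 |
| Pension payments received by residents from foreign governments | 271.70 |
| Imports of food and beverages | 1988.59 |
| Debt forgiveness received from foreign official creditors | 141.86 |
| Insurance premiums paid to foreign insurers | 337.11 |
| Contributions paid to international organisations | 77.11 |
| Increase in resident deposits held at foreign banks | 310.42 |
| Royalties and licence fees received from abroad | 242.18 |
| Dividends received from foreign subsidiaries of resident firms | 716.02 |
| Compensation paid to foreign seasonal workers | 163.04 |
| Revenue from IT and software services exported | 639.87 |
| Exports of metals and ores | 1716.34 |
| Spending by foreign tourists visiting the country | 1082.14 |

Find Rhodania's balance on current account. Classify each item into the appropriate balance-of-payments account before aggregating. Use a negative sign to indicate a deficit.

Goods: 1135.88 + 1716.34 - 1988.59 = 863.63
Services: 242.18 - 434.85 + 1082.14 - 337.11 + 639.87 = 1192.23
Primary income: -163.04 + 457.36 + 716.02 = 1010.34
Secondary income: -77.11 + 271.70 = 194.59
Current account = 863.63 + 1192.23 + 1010.34 + 194.59 = 3260.79
(Excluded from the current account — capital account: capital transfers received from emigrants 268.60, debt forgiveness received from foreign official creditors 141.86; financial account: sale of domestic government bonds to non-residents 1050.04, domestic pension funds' purchases of foreign equities 1204.55, increase in resident deposits held at foreign banks 310.42.)

3260.79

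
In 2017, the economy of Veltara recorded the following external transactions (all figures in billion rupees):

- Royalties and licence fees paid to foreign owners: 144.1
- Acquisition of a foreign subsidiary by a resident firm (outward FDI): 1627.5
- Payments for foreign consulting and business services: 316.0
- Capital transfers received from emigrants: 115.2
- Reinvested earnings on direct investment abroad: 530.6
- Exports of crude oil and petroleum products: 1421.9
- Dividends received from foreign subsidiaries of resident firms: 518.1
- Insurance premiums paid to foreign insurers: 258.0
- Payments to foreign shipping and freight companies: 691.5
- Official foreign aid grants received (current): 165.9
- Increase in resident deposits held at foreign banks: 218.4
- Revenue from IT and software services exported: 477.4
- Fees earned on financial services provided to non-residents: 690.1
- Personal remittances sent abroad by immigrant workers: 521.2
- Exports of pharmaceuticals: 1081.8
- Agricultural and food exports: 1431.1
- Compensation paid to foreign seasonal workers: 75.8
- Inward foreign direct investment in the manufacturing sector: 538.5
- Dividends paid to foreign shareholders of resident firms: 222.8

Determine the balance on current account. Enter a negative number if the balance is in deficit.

Goods: 1431.1 + 1421.9 + 1081.8 = 3934.8
Services: 690.1 - 316.0 - 258.0 - 691.5 - 144.1 + 477.4 = -242.1
Primary income: 518.1 - 75.8 + 530.6 - 222.8 = 750.1
Secondary income: -521.2 + 165.9 = -355.3
Current account = 3934.8 + (-242.1) + 750.1 + (-355.3) = 4087.5
(Excluded from the current account — financial account: acquisition of a foreign subsidiary by a resident firm (outward FDI) 1627.5, increase in resident deposits held at foreign banks 218.4, inward foreign direct investment in the manufacturing sector 538.5; capital account: capital transfers received from emigrants 115.2.)

4087.5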